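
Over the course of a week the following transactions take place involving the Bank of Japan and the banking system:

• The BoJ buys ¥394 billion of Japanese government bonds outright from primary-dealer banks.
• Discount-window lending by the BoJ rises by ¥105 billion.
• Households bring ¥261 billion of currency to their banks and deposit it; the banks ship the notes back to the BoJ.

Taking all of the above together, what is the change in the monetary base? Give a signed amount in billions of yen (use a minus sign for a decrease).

+¥499 billion

BoJ balance sheet:
  Assets:      Securities +¥394B, Loans to banks +¥105B
  Liabilities: Bank reserves +¥760B, Currency in circulation −¥261B
Commercial banking system:
  Assets:      Reserves at CB +¥760B, Securities −¥394B
  Liabilities: Checkable deposits +¥261B, Borrowings from CB +¥105B
Monetary base = currency + reserves: −¥261B + (+¥760B) = +¥499 billion.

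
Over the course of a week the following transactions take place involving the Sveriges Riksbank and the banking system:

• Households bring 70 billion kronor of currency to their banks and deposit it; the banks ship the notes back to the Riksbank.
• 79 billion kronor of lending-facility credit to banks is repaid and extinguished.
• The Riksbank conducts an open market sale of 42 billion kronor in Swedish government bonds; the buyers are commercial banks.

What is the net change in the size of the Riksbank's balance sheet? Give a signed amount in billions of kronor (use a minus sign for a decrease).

Riksbank balance sheet:
  Assets:      Securities −42B, Loans to banks −79B
  Liabilities: Bank reserves −51B, Currency in circulation −70B
Commercial banking system:
  Assets:      Reserves at CB −51B, Securities +42B
  Liabilities: Checkable deposits +70B, Borrowings from CB −79B
Change in total Riksbank assets = -121 billion.

-121 billion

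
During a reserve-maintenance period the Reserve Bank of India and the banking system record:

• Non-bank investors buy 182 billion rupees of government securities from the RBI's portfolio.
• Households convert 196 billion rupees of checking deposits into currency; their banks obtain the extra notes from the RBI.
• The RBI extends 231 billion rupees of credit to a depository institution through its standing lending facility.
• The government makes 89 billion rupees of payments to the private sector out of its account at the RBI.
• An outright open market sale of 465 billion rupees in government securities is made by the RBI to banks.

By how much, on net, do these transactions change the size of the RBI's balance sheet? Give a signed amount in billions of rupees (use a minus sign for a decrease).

-416 billion

Asset sale (to non-banks) 182 billion rupees: an RBI asset is shed → −182B.
Currency withdrawal 196 billion rupees: only the composition of liabilities changes → 0.
Discount-window loan 231 billion rupees: an RBI asset is acquired → +231B.
Government spending 89 billion rupees: only the composition of liabilities changes → 0.
OMO sale (to banks) 465 billion rupees: an RBI asset is shed → −465B.
Net: −182 + 0 + 231 + 0 − 465 = -416 billion.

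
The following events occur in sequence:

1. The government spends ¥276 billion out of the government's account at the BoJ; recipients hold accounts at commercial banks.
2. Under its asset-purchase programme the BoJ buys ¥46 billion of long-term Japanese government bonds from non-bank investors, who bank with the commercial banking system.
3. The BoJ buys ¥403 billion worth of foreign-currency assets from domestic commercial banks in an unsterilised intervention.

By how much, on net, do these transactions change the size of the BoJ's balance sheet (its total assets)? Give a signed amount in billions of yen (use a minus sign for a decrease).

+¥449 billion

Government spending ¥276 billion: only the composition of liabilities changes → 0.
Asset purchase (from non-banks) ¥46 billion: a BoJ asset is acquired → +¥46B.
FX purchase ¥403 billion: a BoJ asset is acquired → +¥403B.
Net: 0 + 46 + 403 = +¥449 billion.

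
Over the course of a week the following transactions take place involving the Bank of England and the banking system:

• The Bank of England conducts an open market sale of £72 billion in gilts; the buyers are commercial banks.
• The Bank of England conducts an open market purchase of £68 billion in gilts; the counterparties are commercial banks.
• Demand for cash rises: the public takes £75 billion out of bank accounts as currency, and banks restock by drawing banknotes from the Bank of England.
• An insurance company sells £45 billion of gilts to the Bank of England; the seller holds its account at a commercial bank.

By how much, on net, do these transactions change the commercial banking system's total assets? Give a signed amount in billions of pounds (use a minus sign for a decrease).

OMO sale (to banks) £72 billion: just an asset swap on bank balance sheets → 0.
OMO purchase (from banks) £68 billion: just an asset swap on bank balance sheets → 0.
Currency withdrawal £75 billion: bank balance sheets shrink → −£75B.
Asset purchase (from non-banks) £45 billion: bank balance sheets expand → +£45B.
Net: 0 + 0 − 75 + 45 = -£30 billion.

-£30 billion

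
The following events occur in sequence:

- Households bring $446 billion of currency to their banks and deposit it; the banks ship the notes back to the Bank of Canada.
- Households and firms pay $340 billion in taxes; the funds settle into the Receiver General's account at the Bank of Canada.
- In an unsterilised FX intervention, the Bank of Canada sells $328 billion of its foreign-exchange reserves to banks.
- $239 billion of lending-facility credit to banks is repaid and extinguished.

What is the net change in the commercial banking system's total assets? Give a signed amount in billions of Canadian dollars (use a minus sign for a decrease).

-$133 billion

Bank of Canada balance sheet:
  Assets:      Loans to banks −$239B, Foreign assets −$328B
  Liabilities: Bank reserves −$461B, Currency in circulation −$446B, Government deposits +$340B
Commercial banking system:
  Assets:      Reserves at CB −$461B, Foreign assets +$328B
  Liabilities: Checkable deposits +$106B, Borrowings from CB −$239B
Change in total bank assets = -$133 billion.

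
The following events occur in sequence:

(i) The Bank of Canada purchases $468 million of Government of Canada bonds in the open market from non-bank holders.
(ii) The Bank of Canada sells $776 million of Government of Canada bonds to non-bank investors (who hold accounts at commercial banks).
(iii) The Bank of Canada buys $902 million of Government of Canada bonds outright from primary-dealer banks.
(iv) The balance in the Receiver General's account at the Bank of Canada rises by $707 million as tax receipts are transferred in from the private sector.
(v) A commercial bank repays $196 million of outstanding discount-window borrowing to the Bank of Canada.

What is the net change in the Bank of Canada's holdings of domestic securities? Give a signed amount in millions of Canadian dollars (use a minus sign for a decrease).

+$594 million

Asset purchase (from non-banks) $468 million: securities added to the Bank of Canada's portfolio → +$468M.
Asset sale (to non-banks) $776 million: securities removed from the Bank of Canada's portfolio → −$776M.
OMO purchase (from banks) $902 million: securities added to the Bank of Canada's portfolio → +$902M.
Government account inflow $707 million: the Bank of Canada's securities portfolio is untouched → 0.
Discount-window repayment $196 million: the Bank of Canada's securities portfolio is untouched → 0.
Net: 468 − 776 + 902 + 0 + 0 = +$594 million.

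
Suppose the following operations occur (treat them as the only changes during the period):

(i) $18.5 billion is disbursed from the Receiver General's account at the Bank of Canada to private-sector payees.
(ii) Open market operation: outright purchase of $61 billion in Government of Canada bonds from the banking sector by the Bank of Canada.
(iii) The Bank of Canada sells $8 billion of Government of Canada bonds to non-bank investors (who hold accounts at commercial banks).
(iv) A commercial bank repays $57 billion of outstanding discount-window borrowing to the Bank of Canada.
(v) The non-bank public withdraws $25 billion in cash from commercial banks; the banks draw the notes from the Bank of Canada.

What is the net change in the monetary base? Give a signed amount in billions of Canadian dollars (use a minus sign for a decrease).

+$14.5 billion

Government spending $18.5 billion: a non-base liability converts back to reserves → +$18.5B.
OMO purchase (from banks) $61 billion: Bank of Canada balance sheet expands → +$61B.
Asset sale (to non-banks) $8 billion: Bank of Canada balance sheet contracts → −$8B.
Discount-window repayment $57 billion: Bank of Canada balance sheet contracts → −$57B.
Currency withdrawal $25 billion: just a shift between currency and reserves — both are base money → 0.
Net: 18.5 + 61 − 8 − 57 + 0 = +$14.5 billion.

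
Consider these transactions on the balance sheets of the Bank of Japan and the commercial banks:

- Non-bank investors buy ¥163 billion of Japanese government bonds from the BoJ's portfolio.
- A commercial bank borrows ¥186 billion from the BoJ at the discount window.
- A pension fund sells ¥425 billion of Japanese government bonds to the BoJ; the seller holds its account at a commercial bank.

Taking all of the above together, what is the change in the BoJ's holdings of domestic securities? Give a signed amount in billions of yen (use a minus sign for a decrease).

+¥262 billion

BoJ balance sheet:
  Assets:      Securities +¥262B, Loans to banks +¥186B
  Liabilities: Bank reserves +¥448B
So the change in the BoJ's holdings of domestic securities is +¥262 billion.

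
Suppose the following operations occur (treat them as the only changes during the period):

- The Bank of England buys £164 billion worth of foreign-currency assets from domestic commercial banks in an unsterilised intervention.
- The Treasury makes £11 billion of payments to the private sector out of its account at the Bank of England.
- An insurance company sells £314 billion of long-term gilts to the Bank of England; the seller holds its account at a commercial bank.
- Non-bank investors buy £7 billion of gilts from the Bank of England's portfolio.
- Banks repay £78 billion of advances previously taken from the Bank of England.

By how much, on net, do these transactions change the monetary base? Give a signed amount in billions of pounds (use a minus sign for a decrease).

+£404 billion

Bank of England balance sheet:
  Assets:      Securities +£307B, Loans to banks −£78B, Foreign assets +£164B
  Liabilities: Bank reserves +£404B, Government deposits −£11B
Monetary base = currency + reserves: 0 + (+£404B) = +£404 billion.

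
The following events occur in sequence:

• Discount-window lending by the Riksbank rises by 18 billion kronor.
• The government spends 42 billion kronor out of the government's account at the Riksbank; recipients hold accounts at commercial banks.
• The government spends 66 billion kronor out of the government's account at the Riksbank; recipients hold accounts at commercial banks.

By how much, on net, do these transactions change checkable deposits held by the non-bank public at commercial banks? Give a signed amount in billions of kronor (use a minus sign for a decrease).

+108 billion

Riksbank balance sheet:
  Assets:      Loans to banks +18B
  Liabilities: Bank reserves +126B, Government deposits −108B
Commercial banking system:
  Assets:      Reserves at CB +126B
  Liabilities: Checkable deposits +108B, Borrowings from CB +18B
So the change in checkable deposits held by the non-bank public at commercial banks is +108 billion.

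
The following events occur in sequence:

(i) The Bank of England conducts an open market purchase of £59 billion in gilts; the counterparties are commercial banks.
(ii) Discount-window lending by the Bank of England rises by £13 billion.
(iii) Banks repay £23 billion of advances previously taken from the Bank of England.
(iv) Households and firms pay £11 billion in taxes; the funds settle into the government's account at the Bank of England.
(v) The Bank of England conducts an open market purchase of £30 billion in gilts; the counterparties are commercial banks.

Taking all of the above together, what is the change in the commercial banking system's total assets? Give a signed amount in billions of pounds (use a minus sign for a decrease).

-£21 billion

OMO purchase (from banks) £59 billion: just an asset swap on bank balance sheets → 0.
Discount-window loan £13 billion: bank balance sheets expand → +£13B.
Discount-window repayment £23 billion: bank balance sheets shrink → −£23B.
Government account inflow £11 billion: bank balance sheets shrink → −£11B.
OMO purchase (from banks) £30 billion: just an asset swap on bank balance sheets → 0.
Net: 0 + 13 − 23 − 11 + 0 = -£21 billion.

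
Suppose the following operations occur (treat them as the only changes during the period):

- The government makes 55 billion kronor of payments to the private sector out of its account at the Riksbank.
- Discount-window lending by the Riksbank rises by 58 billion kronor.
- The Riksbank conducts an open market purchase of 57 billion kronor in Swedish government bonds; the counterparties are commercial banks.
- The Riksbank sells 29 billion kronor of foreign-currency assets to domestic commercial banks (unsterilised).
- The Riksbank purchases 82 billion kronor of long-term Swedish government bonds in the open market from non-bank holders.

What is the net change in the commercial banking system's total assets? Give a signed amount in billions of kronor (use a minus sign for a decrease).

Government spending 55 billion kronor: bank balance sheets expand → +55B.
Discount-window loan 58 billion kronor: bank balance sheets expand → +58B.
OMO purchase (from banks) 57 billion kronor: just an asset swap on bank balance sheets → 0.
FX sale 29 billion kronor: just an asset swap on bank balance sheets → 0.
Asset purchase (from non-banks) 82 billion kronor: bank balance sheets expand → +82B.
Net: 55 + 58 + 0 + 0 + 82 = +195 billion.

+195 billion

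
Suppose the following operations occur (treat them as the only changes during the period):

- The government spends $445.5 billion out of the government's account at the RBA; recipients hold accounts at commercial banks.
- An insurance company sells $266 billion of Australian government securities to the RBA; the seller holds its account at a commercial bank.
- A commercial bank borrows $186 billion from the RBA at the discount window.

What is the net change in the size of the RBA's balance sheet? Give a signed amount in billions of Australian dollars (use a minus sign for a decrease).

Government spending $445.5 billion: only the composition of liabilities changes → 0.
Asset purchase (from non-banks) $266 billion: an RBA asset is acquired → +$266B.
Discount-window loan $186 billion: an RBA asset is acquired → +$186B.
Net: 0 + 266 + 186 = +$452 billion.

+$452 billion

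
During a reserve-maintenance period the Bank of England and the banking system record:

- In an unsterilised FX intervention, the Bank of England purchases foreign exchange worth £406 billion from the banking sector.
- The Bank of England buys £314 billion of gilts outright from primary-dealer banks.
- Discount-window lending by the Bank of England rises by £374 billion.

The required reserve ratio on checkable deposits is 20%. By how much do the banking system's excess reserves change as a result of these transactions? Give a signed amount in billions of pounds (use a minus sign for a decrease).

FX purchase £406 billion: reserves +£406B, deposits 0.
OMO purchase (from banks) £314 billion: reserves +£314B, deposits 0.
Discount-window loan £374 billion: reserves +£374B, deposits 0.
Totals: Δreserves = +£1094B, Δdeposits = 0.
Δrequired reserves = 20% × 0 = 0.
Δexcess reserves = Δreserves − Δrequired = +£1094B − (0) = +£1094 billion.

+£1094 billion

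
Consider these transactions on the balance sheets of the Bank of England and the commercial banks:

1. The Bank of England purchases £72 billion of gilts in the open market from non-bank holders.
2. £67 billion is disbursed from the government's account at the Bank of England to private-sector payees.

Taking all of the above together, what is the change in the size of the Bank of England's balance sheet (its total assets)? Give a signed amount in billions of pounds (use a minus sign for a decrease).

Bank of England balance sheet:
  Assets:      Securities +£72B
  Liabilities: Bank reserves +£139B, Government deposits −£67B
Commercial banking system:
  Assets:      Reserves at CB +£139B
  Liabilities: Checkable deposits +£139B
Change in total Bank of England assets = +£72 billion.

+£72 billion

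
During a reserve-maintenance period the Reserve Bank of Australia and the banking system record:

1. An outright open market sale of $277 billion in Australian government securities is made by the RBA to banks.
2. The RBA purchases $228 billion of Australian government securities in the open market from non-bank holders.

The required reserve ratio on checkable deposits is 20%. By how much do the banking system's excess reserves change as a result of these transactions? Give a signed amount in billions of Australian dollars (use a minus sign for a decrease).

OMO sale (to banks) $277 billion: reserves −$277B, deposits 0.
Asset purchase (from non-banks) $228 billion: reserves +$228B, deposits +$228B.
Totals: Δreserves = −$49B, Δdeposits = +$228B.
Δrequired reserves = 20% × +$228B = +$45.6B.
Δexcess reserves = Δreserves − Δrequired = −$49B − (+$45.6B) = -$94.6 billion.

-$94.6 billion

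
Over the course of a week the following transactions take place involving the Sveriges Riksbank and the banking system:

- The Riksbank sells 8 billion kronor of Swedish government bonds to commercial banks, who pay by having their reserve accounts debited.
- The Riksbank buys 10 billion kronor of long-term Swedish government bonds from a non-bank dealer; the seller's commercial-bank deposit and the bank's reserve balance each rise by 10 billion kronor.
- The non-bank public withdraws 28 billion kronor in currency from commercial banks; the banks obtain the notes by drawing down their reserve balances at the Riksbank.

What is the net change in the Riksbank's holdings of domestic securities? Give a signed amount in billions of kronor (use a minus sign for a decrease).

+2 billion

OMO sale (to banks) 8 billion kronor: securities removed from the Riksbank's portfolio → −8B.
Asset purchase (from non-banks) 10 billion kronor: securities added to the Riksbank's portfolio → +10B.
Currency withdrawal 28 billion kronor: the Riksbank's securities portfolio is untouched → 0.
Net: −8 + 10 + 0 = +2 billion.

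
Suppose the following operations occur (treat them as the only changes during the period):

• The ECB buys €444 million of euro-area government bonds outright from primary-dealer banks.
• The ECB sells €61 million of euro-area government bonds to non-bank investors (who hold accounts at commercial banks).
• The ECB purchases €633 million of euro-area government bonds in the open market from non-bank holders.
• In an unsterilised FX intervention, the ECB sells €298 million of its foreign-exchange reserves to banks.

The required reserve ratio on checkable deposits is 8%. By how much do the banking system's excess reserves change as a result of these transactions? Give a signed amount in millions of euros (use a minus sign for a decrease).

+€672.24 million

OMO purchase (from banks) €444 million: reserves +€444M, deposits 0.
Asset sale (to non-banks) €61 million: reserves −€61M, deposits −€61M.
Asset purchase (from non-banks) €633 million: reserves +€633M, deposits +€633M.
FX sale €298 million: reserves −€298M, deposits 0.
Totals: Δreserves = +€718M, Δdeposits = +€572M.
Δrequired reserves = 8% × +€572M = +€45.76M.
Δexcess reserves = Δreserves − Δrequired = +€718M − (+€45.76M) = +€672.24 million.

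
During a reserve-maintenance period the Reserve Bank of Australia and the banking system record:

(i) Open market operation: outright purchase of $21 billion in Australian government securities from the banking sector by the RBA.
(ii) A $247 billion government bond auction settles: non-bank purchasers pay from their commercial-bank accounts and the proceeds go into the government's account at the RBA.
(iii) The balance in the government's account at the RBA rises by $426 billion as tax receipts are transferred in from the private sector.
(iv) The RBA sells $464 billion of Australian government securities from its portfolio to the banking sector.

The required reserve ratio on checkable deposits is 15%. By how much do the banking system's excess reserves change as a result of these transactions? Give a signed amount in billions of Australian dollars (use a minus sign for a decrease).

OMO purchase (from banks) $21 billion: reserves +$21B, deposits 0.
Government account inflow $247 billion: reserves −$247B, deposits −$247B.
Government account inflow $426 billion: reserves −$426B, deposits −$426B.
OMO sale (to banks) $464 billion: reserves −$464B, deposits 0.
Totals: Δreserves = −$1116B, Δdeposits = −$673B.
Δrequired reserves = 15% × −$673B = −$100.95B.
Δexcess reserves = Δreserves − Δrequired = −$1116B − (−$100.95B) = -$1015.05 billion.

-$1015.05 billion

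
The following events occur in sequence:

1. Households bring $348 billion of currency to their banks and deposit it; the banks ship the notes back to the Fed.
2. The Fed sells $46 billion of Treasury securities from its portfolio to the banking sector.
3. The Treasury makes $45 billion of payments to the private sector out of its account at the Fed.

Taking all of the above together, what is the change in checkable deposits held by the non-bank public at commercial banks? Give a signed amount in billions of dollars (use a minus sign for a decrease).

Currency deposit $348 billion: non-bank counterparties' bank balances rise → +$348B.
OMO sale (to banks) $46 billion: the counterparty is a bank, so public deposits are unchanged → 0.
Government spending $45 billion: non-bank counterparties' bank balances rise → +$45B.
Net: 348 + 0 + 45 = +$393 billion.

+$393 billion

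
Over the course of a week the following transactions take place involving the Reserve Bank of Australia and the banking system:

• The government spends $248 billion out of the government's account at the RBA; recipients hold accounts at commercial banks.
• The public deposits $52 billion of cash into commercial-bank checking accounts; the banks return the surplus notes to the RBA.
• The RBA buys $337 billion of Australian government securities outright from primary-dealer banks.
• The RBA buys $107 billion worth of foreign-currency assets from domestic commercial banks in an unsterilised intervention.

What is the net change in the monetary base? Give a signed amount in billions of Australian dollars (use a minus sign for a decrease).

RBA balance sheet:
  Assets:      Securities +$337B, Foreign assets +$107B
  Liabilities: Bank reserves +$744B, Currency in circulation −$52B, Government deposits −$248B
Monetary base = currency + reserves: −$52B + (+$744B) = +$692 billion.

+$692 billion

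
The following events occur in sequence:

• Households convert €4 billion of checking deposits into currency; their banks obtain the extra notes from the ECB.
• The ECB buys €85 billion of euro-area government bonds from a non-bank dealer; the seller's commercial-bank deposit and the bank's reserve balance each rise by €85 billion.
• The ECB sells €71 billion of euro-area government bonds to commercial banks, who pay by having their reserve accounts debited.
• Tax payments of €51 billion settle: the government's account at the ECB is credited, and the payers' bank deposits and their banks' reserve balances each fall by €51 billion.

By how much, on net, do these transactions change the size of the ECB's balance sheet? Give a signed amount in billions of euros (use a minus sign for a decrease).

+€14 billion

ECB balance sheet:
  Assets:      Securities +€14B
  Liabilities: Bank reserves −€41B, Currency in circulation +€4B, Government deposits +€51B
Change in total ECB assets = +€14 billion.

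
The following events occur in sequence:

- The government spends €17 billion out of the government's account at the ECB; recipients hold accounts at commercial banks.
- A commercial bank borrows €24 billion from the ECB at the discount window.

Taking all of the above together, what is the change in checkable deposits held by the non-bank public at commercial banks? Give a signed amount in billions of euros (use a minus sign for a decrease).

+€17 billion

ECB balance sheet:
  Assets:      Loans to banks +€24B
  Liabilities: Bank reserves +€41B, Government deposits −€17B
Commercial banking system:
  Assets:      Reserves at CB +€41B
  Liabilities: Checkable deposits +€17B, Borrowings from CB +€24B
So the change in checkable deposits held by the non-bank public at commercial banks is +€17 billion.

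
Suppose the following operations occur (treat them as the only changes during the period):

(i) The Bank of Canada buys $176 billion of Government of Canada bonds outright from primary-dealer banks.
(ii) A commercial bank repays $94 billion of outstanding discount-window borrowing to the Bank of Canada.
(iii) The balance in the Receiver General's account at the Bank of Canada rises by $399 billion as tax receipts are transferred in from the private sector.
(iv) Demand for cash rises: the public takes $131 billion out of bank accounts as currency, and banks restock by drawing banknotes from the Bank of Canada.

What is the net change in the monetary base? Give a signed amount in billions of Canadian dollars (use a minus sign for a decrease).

-$317 billion

Bank of Canada balance sheet:
  Assets:      Securities +$176B, Loans to banks −$94B
  Liabilities: Bank reserves −$448B, Currency in circulation +$131B, Government deposits +$399B
Commercial banking system:
  Assets:      Reserves at CB −$448B, Securities −$176B
  Liabilities: Checkable deposits −$530B, Borrowings from CB −$94B
Monetary base = currency + reserves: +$131B + (−$448B) = -$317 billion.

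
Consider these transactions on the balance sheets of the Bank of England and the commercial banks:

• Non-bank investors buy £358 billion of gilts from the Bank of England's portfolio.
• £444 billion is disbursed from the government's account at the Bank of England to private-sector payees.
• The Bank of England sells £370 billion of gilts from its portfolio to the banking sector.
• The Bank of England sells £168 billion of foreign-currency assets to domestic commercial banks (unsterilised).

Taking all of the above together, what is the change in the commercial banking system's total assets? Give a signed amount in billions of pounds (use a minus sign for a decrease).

+£86 billion

Asset sale (to non-banks) £358 billion: bank balance sheets shrink → −£358B.
Government spending £444 billion: bank balance sheets expand → +£444B.
OMO sale (to banks) £370 billion: just an asset swap on bank balance sheets → 0.
FX sale £168 billion: just an asset swap on bank balance sheets → 0.
Net: −358 + 444 + 0 + 0 = +£86 billion.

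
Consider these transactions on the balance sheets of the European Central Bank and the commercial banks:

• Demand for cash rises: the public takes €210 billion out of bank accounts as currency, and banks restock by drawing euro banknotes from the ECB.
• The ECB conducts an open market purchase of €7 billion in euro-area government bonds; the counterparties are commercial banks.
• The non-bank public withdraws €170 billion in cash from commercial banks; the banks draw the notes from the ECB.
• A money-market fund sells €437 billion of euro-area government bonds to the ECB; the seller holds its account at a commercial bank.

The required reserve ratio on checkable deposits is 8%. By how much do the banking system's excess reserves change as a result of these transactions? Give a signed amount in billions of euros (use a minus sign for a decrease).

Currency withdrawal €210 billion: reserves −€210B, deposits −€210B.
OMO purchase (from banks) €7 billion: reserves +€7B, deposits 0.
Currency withdrawal €170 billion: reserves −€170B, deposits −€170B.
Asset purchase (from non-banks) €437 billion: reserves +€437B, deposits +€437B.
Totals: Δreserves = +€64B, Δdeposits = +€57B.
Δrequired reserves = 8% × +€57B = +€4.56B.
Δexcess reserves = Δreserves − Δrequired = +€64B − (+€4.56B) = +€59.44 billion.

+€59.44 billion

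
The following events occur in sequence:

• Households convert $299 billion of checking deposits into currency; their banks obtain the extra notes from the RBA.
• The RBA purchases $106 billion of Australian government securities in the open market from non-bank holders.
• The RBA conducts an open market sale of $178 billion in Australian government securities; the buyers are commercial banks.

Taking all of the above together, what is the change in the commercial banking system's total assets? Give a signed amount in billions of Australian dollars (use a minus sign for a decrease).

-$193 billion

RBA balance sheet:
  Assets:      Securities −$72B
  Liabilities: Bank reserves −$371B, Currency in circulation +$299B
Commercial banking system:
  Assets:      Reserves at CB −$371B, Securities +$178B
  Liabilities: Checkable deposits −$193B
Change in total bank assets = -$193 billion.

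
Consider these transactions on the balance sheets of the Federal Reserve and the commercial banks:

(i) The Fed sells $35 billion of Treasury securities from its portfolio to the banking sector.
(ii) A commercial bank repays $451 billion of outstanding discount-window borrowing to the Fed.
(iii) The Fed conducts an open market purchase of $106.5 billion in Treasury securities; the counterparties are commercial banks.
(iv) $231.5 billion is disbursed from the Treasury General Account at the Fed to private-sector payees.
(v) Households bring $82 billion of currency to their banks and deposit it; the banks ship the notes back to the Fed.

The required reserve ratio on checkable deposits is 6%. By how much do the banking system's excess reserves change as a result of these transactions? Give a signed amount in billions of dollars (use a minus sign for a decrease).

-$84.81 billion

OMO sale (to banks) $35 billion: reserves −$35B, deposits 0.
Discount-window repayment $451 billion: reserves −$451B, deposits 0.
OMO purchase (from banks) $106.5 billion: reserves +$106.5B, deposits 0.
Government spending $231.5 billion: reserves +$231.5B, deposits +$231.5B.
Currency deposit $82 billion: reserves +$82B, deposits +$82B.
Totals: Δreserves = −$66B, Δdeposits = +$313.5B.
Δrequired reserves = 6% × +$313.5B = +$18.81B.
Δexcess reserves = Δreserves − Δrequired = −$66B − (+$18.81B) = -$84.81 billion.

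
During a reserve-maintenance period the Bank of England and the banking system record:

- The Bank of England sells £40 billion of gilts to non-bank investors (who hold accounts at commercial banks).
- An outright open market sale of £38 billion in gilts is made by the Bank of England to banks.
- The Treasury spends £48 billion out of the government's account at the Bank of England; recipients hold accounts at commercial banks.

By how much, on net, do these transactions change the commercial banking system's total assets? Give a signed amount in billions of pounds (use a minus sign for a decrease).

Bank of England balance sheet:
  Assets:      Securities −£78B
  Liabilities: Bank reserves −£30B, Government deposits −£48B
Commercial banking system:
  Assets:      Reserves at CB −£30B, Securities +£38B
  Liabilities: Checkable deposits +£8B
Change in total bank assets = +£8 billion.

+£8 billion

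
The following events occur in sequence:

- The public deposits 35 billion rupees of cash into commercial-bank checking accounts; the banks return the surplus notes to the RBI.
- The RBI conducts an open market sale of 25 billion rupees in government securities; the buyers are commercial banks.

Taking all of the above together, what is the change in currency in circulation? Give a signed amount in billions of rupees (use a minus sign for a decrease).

-35 billion

RBI balance sheet:
  Assets:      Securities −25B
  Liabilities: Bank reserves +10B, Currency in circulation −35B
Commercial banking system:
  Assets:      Reserves at CB +10B, Securities +25B
  Liabilities: Checkable deposits +35B
So the change in currency in circulation is -35 billion.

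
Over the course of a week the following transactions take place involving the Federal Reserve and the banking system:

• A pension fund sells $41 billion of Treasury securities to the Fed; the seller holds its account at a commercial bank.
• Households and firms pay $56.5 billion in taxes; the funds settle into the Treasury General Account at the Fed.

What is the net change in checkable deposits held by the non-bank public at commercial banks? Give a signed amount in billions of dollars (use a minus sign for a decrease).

-$15.5 billion

Fed balance sheet:
  Assets:      Securities +$41B
  Liabilities: Bank reserves −$15.5B, Government deposits +$56.5B
Commercial banking system:
  Assets:      Reserves at CB −$15.5B
  Liabilities: Checkable deposits −$15.5B
So the change in checkable deposits held by the non-bank public at commercial banks is -$15.5 billion.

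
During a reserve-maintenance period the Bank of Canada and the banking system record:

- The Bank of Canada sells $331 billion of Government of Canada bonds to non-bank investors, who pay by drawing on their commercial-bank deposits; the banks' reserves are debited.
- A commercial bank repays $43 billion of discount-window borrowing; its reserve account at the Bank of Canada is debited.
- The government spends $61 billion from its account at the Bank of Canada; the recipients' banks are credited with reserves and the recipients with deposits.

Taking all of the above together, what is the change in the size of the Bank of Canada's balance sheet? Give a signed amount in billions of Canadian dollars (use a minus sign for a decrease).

-$374 billion

Asset sale (to non-banks) $331 billion: a Bank of Canada asset is shed → −$331B.
Discount-window repayment $43 billion: a Bank of Canada asset is shed → −$43B.
Government spending $61 billion: only the composition of liabilities changes → 0.
Net: −331 − 43 + 0 = -$374 billion.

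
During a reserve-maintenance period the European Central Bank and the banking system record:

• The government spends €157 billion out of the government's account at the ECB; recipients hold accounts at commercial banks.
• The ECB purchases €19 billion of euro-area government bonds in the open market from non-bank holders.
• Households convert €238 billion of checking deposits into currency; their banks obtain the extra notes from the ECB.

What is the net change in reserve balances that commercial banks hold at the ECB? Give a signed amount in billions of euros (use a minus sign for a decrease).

ECB balance sheet:
  Assets:      Securities +€19B
  Liabilities: Bank reserves −€62B, Currency in circulation +€238B, Government deposits −€157B
So the change in reserve balances that commercial banks hold at the ECB is -€62 billion.

-€62 billion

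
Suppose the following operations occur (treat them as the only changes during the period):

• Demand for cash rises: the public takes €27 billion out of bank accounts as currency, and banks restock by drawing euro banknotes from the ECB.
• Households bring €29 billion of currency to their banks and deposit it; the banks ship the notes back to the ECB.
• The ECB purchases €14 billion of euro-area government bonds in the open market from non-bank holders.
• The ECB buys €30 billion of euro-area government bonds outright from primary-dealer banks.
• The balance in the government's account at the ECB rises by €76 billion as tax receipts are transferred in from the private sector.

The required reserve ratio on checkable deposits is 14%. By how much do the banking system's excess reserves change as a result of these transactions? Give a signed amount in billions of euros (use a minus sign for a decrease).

-€21.6 billion

Currency withdrawal €27 billion: reserves −€27B, deposits −€27B.
Currency deposit €29 billion: reserves +€29B, deposits +€29B.
Asset purchase (from non-banks) €14 billion: reserves +€14B, deposits +€14B.
OMO purchase (from banks) €30 billion: reserves +€30B, deposits 0.
Government account inflow €76 billion: reserves −€76B, deposits −€76B.
Totals: Δreserves = −€30B, Δdeposits = −€60B.
Δrequired reserves = 14% × −€60B = −€8.4B.
Δexcess reserves = Δreserves − Δrequired = −€30B − (−€8.4B) = -€21.6 billion.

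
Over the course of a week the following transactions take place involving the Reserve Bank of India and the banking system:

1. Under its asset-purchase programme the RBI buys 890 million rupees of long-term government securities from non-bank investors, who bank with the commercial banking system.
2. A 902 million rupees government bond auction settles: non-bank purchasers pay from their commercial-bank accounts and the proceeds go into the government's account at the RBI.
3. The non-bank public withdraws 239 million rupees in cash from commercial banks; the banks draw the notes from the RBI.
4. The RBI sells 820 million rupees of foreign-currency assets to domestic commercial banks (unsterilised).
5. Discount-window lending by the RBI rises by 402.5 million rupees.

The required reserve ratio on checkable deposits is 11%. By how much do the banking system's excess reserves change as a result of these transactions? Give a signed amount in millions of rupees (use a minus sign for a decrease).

-640.89 million

Asset purchase (from non-banks) 890 million rupees: reserves +890M, deposits +890M.
Government account inflow 902 million rupees: reserves −902M, deposits −902M.
Currency withdrawal 239 million rupees: reserves −239M, deposits −239M.
FX sale 820 million rupees: reserves −820M, deposits 0.
Discount-window loan 402.5 million rupees: reserves +402.5M, deposits 0.
Totals: Δreserves = −668.5M, Δdeposits = −251M.
Δrequired reserves = 11% × −251M = −27.61M.
Δexcess reserves = Δreserves − Δrequired = −668.5M − (−27.61M) = -640.89 million.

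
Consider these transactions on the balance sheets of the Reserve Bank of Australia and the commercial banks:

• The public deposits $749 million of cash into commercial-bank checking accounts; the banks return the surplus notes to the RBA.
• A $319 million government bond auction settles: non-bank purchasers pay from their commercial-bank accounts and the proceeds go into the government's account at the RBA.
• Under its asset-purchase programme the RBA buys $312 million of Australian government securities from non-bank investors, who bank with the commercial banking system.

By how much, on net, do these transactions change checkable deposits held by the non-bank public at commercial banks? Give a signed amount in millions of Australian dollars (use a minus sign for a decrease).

RBA balance sheet:
  Assets:      Securities +$312M
  Liabilities: Bank reserves +$742M, Currency in circulation −$749M, Government deposits +$319M
Commercial banking system:
  Assets:      Reserves at CB +$742M
  Liabilities: Checkable deposits +$742M
So the change in checkable deposits held by the non-bank public at commercial banks is +$742 million.

+$742 million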